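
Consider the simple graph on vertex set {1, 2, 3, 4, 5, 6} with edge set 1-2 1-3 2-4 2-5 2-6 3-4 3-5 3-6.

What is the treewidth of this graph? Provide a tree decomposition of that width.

Treewidth 2.
One such decomposition:
Bags: B1 = {2, 3, 5}  B2 = {2, 3, 6}  B3 = {2, 3, 4}  B4 = {1, 2, 3}
Tree: B1–B2, B2–B3, B3–B4

Every bag has size at most 3, so the width is 3 − 1 = 2 and tw(G) ≤ 2. For the lower bound, G contains the cycle 3–5–2–6–3, so G is not a forest; only forests have treewidth ≤ 1, hence tw(G) ≥ 2. Therefore the treewidth is 2.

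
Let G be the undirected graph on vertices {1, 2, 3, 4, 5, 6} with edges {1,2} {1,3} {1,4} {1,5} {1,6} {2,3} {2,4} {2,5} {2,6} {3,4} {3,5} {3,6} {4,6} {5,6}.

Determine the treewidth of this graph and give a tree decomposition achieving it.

Treewidth 4.
One optimal decomposition is:
Bags: B1 = {1, 2, 3, 4, 6}  B2 = {1, 2, 3, 5, 6}
Tree: B1–B2

Each bag holds 5 vertices, so the decomposition has width 4, which upper-bounds the treewidth. Conversely, {1, 2, 3, 4, 6} is a clique of size 5, and the vertices of any clique must share a bag in every tree decomposition; so some bag has ≥ 5 vertices and tw(G) ≥ 4. Therefore the treewidth is 4.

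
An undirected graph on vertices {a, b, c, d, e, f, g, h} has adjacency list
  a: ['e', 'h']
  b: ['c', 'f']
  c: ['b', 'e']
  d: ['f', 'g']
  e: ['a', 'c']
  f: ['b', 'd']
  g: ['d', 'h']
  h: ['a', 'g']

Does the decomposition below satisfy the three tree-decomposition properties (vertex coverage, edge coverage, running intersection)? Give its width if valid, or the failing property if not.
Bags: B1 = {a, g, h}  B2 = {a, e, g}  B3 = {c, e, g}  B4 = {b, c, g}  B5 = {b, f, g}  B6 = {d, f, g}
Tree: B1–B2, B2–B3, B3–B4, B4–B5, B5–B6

Every vertex of G appears in some bag (union = {a, b, c, d, e, f, g, h}); every edge is covered by a bag; and for each vertex v the set of bags containing v is connected in the bag tree. The decomposition is therefore valid. The largest bag has 3 vertices, so the width is 2.

Yes; width 2.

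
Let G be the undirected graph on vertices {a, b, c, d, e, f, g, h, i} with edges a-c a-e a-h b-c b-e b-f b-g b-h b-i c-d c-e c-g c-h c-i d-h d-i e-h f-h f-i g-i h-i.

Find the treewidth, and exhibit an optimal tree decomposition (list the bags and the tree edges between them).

Treewidth 3.
One optimal decomposition is:
Bags: B1 = {b, f, h, i}  B2 = {b, c, h, i}  B3 = {c, d, h, i}  B4 = {b, c, e, h}  B5 = {b, c, g, i}  B6 = {a, c, e, h}
Tree: B1–B2, B2–B3, B2–B4, B2–B5, B4–B6

Every bag has size at most 4, so the width is 4 − 1 = 3 and tw(G) ≤ 3. Conversely, {b, c, g, i} is a clique of size 4, and the vertices of any clique must share a bag in every tree decomposition; so some bag has ≥ 4 vertices and tw(G) ≥ 3. Hence tw(G) = 3 exactly.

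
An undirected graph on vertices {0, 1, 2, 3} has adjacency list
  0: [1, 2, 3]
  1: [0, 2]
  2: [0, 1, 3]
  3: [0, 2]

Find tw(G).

A width-2 tree decomposition is:
Bags: B1 = {0, 1, 2}  B2 = {0, 2, 3}
Tree: B1–B2
Every bag has size at most 3, so the width is 3 − 1 = 2 and tw(G) ≤ 2. For the lower bound, the 3 vertices {0, 1, 2} are pairwise adjacent, and any tree decomposition puts a clique entirely inside one bag — forcing width ≥ 2. Therefore the treewidth is 2.

2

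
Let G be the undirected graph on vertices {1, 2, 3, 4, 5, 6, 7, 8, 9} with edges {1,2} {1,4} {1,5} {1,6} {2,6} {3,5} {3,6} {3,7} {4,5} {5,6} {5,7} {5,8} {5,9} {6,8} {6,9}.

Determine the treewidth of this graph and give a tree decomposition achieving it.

Each bag holds 3 vertices, so the decomposition has width 2, which upper-bounds the treewidth. Conversely, {1, 2, 6} is a clique of size 3, and the vertices of any clique must share a bag in every tree decomposition; so some bag has ≥ 3 vertices and tw(G) ≥ 2. The upper and lower bounds meet at 2, so that is the treewidth.

Treewidth 2.
One such decomposition:
Bags: B1 = {3, 5, 6}  B2 = {1, 5, 6}  B3 = {5, 6, 9}  B4 = {1, 4, 5}  B5 = {5, 6, 8}  B6 = {3, 5, 7}  B7 = {1, 2, 6}
Tree: B1–B2, B1–B3, B2–B4, B1–B5, B1–B6, B2–B7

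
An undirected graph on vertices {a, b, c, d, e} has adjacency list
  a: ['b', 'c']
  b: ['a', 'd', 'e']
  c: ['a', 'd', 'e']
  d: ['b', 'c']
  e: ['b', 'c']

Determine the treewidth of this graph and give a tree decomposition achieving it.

Each bag holds 3 vertices, so the decomposition has width 2, which upper-bounds the treewidth. The edges e–b–a–c–e form a cycle, so G is not a tree and its treewidth is at least 2. The upper and lower bounds meet at 2, so that is the treewidth.

Treewidth 2.
One such decomposition:
Bags: B1 = {b, c, e}  B2 = {a, b, c}  B3 = {b, c, d}
Tree: B1–B2, B2–B3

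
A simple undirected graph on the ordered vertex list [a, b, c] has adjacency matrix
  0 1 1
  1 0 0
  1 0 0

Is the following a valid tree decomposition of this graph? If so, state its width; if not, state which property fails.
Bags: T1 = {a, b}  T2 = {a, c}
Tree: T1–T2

Yes; width 1.

Every vertex of G appears in some bag (union = {a, b, c}); every edge is covered by a bag; and for each vertex v the set of bags containing v is connected in the bag tree. The decomposition is therefore valid. The largest bag has 2 vertices, so the width is 1.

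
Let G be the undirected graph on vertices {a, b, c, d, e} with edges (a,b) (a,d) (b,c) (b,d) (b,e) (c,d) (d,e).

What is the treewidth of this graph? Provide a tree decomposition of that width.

Treewidth 2.
One optimal decomposition is:
Bags: B1 = {a, b, d}  B2 = {b, d, e}  B3 = {b, c, d}
Tree: B1–B2, B2–B3

Every bag has size at most 3, so the width is 3 − 1 = 2 and tw(G) ≤ 2. For the lower bound, the 3 vertices {b, d, e} are pairwise adjacent, and any tree decomposition puts a clique entirely inside one bag — forcing width ≥ 2. Therefore the treewidth is 2.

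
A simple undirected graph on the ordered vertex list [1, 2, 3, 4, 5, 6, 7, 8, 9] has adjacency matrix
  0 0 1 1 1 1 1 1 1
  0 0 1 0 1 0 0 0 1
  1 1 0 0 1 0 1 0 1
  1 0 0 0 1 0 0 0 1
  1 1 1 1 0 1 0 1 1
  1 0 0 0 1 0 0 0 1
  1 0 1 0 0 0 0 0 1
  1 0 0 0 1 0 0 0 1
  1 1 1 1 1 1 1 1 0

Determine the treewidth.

3

A width-3 tree decomposition is:
Bags: B1 = {1, 5, 8, 9}  B2 = {1, 5, 6, 9}  B3 = {1, 4, 5, 9}  B4 = {1, 3, 5, 9}  B5 = {2, 3, 5, 9}  B6 = {1, 3, 7, 9}
Tree: B1–B2, B2–B3, B1–B4, B4–B5, B4–B6
Each bag holds 4 vertices, so the decomposition has width 3, which upper-bounds the treewidth. Conversely, {1, 5, 8, 9} is a clique of size 4, and the vertices of any clique must share a bag in every tree decomposition; so some bag has ≥ 4 vertices and tw(G) ≥ 3. Hence tw(G) = 3 exactly.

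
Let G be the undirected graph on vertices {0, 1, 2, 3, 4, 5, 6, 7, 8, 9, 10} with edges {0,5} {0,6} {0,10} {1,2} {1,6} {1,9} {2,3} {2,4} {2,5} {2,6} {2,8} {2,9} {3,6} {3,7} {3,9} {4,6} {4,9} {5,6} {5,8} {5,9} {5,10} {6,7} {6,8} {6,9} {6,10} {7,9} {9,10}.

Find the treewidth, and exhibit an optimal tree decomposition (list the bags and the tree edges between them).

Treewidth 3.
Bags: B1 = {2, 5, 6, 9}  B2 = {2, 4, 6, 9}  B3 = {5, 6, 9, 10}  B4 = {0, 5, 6, 10}  B5 = {1, 2, 6, 9}  B6 = {2, 3, 6, 9}  B7 = {3, 6, 7, 9}  B8 = {2, 5, 6, 8}
Tree: B1–B2, B1–B3, B3–B4, B2–B5, B5–B6, B6–B7, B1–B8

The largest bag has 4 vertices, giving width 3; this decomposition certifies tw(G) ≤ 3. Conversely, {0, 5, 6, 10} is a clique of size 4, and the vertices of any clique must share a bag in every tree decomposition; so some bag has ≥ 4 vertices and tw(G) ≥ 3. Therefore the treewidth is 3.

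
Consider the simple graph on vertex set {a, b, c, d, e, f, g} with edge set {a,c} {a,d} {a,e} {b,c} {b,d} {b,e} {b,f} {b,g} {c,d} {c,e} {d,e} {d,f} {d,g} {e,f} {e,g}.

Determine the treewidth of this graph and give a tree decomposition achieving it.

Treewidth 3.
Bags: B1 = {b, c, d, e}  B2 = {b, d, e, f}  B3 = {b, d, e, g}  B4 = {a, c, d, e}
Tree: B1–B2, B1–B3, B1–B4

Each bag holds 4 vertices, so the decomposition has width 3, which upper-bounds the treewidth. Conversely, {a, c, d, e} is a clique of size 4, and the vertices of any clique must share a bag in every tree decomposition; so some bag has ≥ 4 vertices and tw(G) ≥ 3. Combining the bounds, tw(G) = 3.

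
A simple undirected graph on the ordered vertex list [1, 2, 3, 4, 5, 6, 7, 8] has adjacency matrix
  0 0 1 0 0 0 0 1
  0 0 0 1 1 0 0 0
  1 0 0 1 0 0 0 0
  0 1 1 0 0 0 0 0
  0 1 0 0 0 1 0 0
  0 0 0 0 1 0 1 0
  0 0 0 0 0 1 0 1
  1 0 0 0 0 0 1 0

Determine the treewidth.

A width-2 tree decomposition is:
Bags: B1 = {1, 3, 8}  B2 = {3, 7, 8}  B3 = {3, 6, 7}  B4 = {3, 5, 6}  B5 = {2, 3, 5}  B6 = {2, 3, 4}
Tree: B1–B2, B2–B3, B3–B4, B4–B5, B5–B6
The largest bag has 3 vertices, giving width 2; this decomposition certifies tw(G) ≤ 2. Since 3–1–8–7–6–5–2–4–3 is a cycle in G, G is not acyclic. Forests are exactly the graphs of treewidth ≤ 1, so tw(G) ≥ 2. Hence tw(G) = 2 exactly.

2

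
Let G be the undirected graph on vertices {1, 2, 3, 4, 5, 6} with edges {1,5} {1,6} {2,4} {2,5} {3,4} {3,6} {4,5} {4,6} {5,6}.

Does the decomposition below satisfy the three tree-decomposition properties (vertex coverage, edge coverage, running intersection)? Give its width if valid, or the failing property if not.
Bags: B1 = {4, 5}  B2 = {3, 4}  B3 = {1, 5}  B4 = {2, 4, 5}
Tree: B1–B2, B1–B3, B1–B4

A tree decomposition must satisfy three properties: every vertex lies in some bag; for every edge, both endpoints lie together in some bag; and for every vertex, the bags containing it form a connected subtree. Here vertex 6 appears in no bag, so the decomposition is invalid.

No — vertex 6 appears in no bag.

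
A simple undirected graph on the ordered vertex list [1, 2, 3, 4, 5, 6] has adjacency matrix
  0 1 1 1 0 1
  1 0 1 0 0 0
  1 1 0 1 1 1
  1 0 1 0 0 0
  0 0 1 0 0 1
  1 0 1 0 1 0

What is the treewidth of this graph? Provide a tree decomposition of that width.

Treewidth 2.
One optimal decomposition is:
Bags: B1 = {1, 3, 6}  B2 = {3, 5, 6}  B3 = {1, 3, 4}  B4 = {1, 2, 3}
Tree: B1–B2, B1–B3, B3–B4

Every bag has size at most 3, so the width is 3 − 1 = 2 and tw(G) ≤ 2. For the lower bound, the 3 vertices {1, 2, 3} are pairwise adjacent, and any tree decomposition puts a clique entirely inside one bag — forcing width ≥ 2. Combining the bounds, tw(G) = 2.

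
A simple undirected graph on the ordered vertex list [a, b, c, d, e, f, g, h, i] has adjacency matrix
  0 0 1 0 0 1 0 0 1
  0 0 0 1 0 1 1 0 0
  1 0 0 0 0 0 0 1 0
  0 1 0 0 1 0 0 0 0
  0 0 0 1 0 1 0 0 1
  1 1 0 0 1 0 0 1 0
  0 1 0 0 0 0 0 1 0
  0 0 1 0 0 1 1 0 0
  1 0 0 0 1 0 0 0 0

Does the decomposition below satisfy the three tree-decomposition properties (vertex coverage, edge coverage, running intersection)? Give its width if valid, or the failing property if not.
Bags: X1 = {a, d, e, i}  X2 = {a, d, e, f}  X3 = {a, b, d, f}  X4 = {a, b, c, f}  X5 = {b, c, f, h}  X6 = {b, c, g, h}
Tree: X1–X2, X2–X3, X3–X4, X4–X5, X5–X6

Checking the three conditions: (i) the bags cover all of {a, b, c, d, e, f, g, h, i}; (ii) for each edge, some bag contains both endpoints; (iii) the bags containing any fixed vertex form a subtree. All hold, so the decomposition is valid with width 4 − 1 = 3.

Yes; width 3.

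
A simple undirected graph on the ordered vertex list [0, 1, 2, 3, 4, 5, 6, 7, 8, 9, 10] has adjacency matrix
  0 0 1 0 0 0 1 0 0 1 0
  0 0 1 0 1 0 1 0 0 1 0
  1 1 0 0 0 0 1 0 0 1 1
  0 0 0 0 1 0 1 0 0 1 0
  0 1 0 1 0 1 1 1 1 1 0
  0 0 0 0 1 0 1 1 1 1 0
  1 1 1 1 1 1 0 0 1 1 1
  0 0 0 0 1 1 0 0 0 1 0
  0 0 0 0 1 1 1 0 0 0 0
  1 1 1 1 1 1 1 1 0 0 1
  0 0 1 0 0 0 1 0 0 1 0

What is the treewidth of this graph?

3

A width-3 tree decomposition is:
Bags: B1 = {4, 5, 7, 9}  B2 = {4, 5, 6, 9}  B3 = {1, 4, 6, 9}  B4 = {1, 2, 6, 9}  B5 = {4, 5, 6, 8}  B6 = {3, 4, 6, 9}  B7 = {0, 2, 6, 9}  B8 = {2, 6, 9, 10}
Tree: B1–B2, B2–B3, B3–B4, B2–B5, B2–B6, B4–B7, B7–B8
The largest bag has 4 vertices, giving width 3; this decomposition certifies tw(G) ≤ 3. For the lower bound, the 4 vertices {4, 5, 6, 8} are pairwise adjacent, and any tree decomposition puts a clique entirely inside one bag — forcing width ≥ 3. Combining the bounds, tw(G) = 3.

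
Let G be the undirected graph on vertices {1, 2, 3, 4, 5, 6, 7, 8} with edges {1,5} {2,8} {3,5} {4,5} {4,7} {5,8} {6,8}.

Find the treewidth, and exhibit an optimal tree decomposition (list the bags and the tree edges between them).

Treewidth 1.
Bags: B1 = {1, 5}  B2 = {3, 5}  B3 = {5, 8}  B4 = {2, 8}  B5 = {6, 8}  B6 = {4, 5}  B7 = {4, 7}
Tree: B1–B2, B1–B3, B3–B4, B4–B5, B2–B6, B6–B7

The largest bag has 2 vertices, giving width 1; this decomposition certifies tw(G) ≤ 1. G has an edge, so its treewidth is at least 1. The upper and lower bounds meet at 1, so that is the treewidth.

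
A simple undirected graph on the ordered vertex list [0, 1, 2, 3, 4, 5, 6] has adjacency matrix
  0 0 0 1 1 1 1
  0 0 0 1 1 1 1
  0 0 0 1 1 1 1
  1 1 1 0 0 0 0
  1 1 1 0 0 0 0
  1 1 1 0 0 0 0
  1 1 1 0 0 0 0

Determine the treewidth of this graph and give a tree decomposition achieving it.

Each bag holds 4 vertices, so the decomposition has width 3, which upper-bounds the treewidth. For the lower bound: the 4 vertex sets {2,6}, {0,4}, {1}, {5} are disjoint, each induces a connected subgraph, and every pair is joined by at least one edge of G. Contracting each set to a single vertex therefore yields K_{4} as a minor, and since treewidth is minor-monotone, tw(G) ≥ tw(K_{4}) = 3. Hence tw(G) = 3 exactly.

Treewidth 3.
One such decomposition:
Bags: B1 = {0, 1, 2, 6}  B2 = {0, 1, 2, 4}  B3 = {0, 1, 2, 5}  B4 = {0, 1, 2, 3}
Tree: B1–B2, B2–B3, B3–B4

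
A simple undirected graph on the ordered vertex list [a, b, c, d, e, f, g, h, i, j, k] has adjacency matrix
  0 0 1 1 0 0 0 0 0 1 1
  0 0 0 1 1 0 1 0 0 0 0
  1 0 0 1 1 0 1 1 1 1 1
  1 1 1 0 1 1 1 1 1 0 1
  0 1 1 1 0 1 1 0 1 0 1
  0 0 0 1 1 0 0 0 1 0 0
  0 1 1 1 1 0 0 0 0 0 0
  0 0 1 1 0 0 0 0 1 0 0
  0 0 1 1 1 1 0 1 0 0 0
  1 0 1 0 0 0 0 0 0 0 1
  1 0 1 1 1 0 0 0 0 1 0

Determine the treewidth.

3

A width-3 tree decomposition is:
Bags: B1 = {c, d, e, g}  B2 = {c, d, e, k}  B3 = {c, d, e, i}  B4 = {c, d, h, i}  B5 = {a, c, d, k}  B6 = {a, c, j, k}  B7 = {b, d, e, g}  B8 = {d, e, f, i}
Tree: B1–B2, B1–B3, B3–B4, B2–B5, B5–B6, B1–B7, B3–B8
The largest bag has 4 vertices, giving width 3; this decomposition certifies tw(G) ≤ 3. For the lower bound, the 4 vertices {c, d, e, g} are pairwise adjacent, and any tree decomposition puts a clique entirely inside one bag — forcing width ≥ 3. Therefore the treewidth is 3.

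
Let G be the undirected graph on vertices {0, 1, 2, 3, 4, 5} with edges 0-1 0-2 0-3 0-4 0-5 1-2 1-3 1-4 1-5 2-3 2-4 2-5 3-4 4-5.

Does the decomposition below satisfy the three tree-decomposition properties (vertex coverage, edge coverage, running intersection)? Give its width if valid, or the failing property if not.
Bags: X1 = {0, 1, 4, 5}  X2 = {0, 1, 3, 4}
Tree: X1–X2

No — vertex 2 appears in no bag.

A tree decomposition must satisfy three properties: every vertex lies in some bag; for every edge, both endpoints lie together in some bag; and for every vertex, the bags containing it form a connected subtree. Here vertex 2 appears in no bag, so the decomposition is invalid.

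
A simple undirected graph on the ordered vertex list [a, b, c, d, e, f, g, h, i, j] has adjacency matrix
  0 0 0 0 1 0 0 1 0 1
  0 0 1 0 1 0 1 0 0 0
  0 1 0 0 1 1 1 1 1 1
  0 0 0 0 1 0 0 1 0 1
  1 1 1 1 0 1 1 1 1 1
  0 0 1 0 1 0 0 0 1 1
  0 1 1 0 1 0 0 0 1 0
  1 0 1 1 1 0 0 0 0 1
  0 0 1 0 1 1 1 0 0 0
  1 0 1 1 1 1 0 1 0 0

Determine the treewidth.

3

A width-3 tree decomposition is:
Bags: B1 = {c, e, h, j}  B2 = {c, e, f, j}  B3 = {d, e, h, j}  B4 = {a, e, h, j}  B5 = {c, e, f, i}  B6 = {c, e, g, i}  B7 = {b, c, e, g}
Tree: B1–B2, B1–B3, B3–B4, B2–B5, B5–B6, B6–B7
Every bag has size at most 4, so the width is 4 − 1 = 3 and tw(G) ≤ 3. On the other hand G contains the 4-clique {d, e, h, j}. A clique must lie in a single bag of any decomposition, so no decomposition can have width below 3. Hence tw(G) = 3 exactly.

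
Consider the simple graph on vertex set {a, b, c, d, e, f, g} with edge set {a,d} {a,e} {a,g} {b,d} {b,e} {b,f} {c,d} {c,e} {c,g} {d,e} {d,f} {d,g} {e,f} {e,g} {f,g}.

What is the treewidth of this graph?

A width-3 tree decomposition is:
Bags: B1 = {c, d, e, g}  B2 = {a, d, e, g}  B3 = {d, e, f, g}  B4 = {b, d, e, f}
Tree: B1–B2, B2–B3, B3–B4
Every bag has size at most 4, so the width is 4 − 1 = 3 and tw(G) ≤ 3. For the lower bound, the 4 vertices {d, e, f, g} are pairwise adjacent, and any tree decomposition puts a clique entirely inside one bag — forcing width ≥ 3. Hence tw(G) = 3 exactly.

3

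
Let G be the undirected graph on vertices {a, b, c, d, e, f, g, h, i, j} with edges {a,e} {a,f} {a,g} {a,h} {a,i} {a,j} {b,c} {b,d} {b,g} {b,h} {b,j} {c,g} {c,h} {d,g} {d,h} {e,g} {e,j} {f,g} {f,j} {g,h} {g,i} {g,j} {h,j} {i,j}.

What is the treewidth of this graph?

A width-3 tree decomposition is:
Bags: B1 = {b, d, g, h}  B2 = {b, g, h, j}  B3 = {a, g, h, j}  B4 = {a, e, g, j}  B5 = {b, c, g, h}  B6 = {a, g, i, j}  B7 = {a, f, g, j}
Tree: B1–B2, B2–B3, B3–B4, B2–B5, B3–B6, B4–B7
Each bag holds 4 vertices, so the decomposition has width 3, which upper-bounds the treewidth. For the lower bound, the 4 vertices {b, d, g, h} are pairwise adjacent, and any tree decomposition puts a clique entirely inside one bag — forcing width ≥ 3. The upper and lower bounds meet at 3, so that is the treewidth.

3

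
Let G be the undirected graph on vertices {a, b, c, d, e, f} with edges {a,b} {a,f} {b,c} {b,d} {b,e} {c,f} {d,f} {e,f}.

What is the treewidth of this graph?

A width-2 tree decomposition is:
Bags: B1 = {b, d, f}  B2 = {b, c, f}  B3 = {a, b, f}  B4 = {b, e, f}
Tree: B1–B2, B2–B3, B3–B4
Every bag has size at most 3, so the width is 3 − 1 = 2 and tw(G) ≤ 2. For the lower bound, G contains the cycle d–b–c–f–d, so G is not a forest; only forests have treewidth ≤ 1, hence tw(G) ≥ 2. The upper and lower bounds meet at 2, so that is the treewidth.

2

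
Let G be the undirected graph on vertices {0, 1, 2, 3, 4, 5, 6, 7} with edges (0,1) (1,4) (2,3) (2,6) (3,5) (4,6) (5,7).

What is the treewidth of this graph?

1

A width-1 tree decomposition is:
Bags: B1 = {5, 7}  B2 = {3, 5}  B3 = {2, 3}  B4 = {2, 6}  B5 = {4, 6}  B6 = {1, 4}  B7 = {0, 1}
Tree: B1–B2, B2–B3, B3–B4, B4–B5, B5–B6, B6–B7
Every bag has size at most 2, so the width is 2 − 1 = 1 and tw(G) ≤ 1. G has an edge, so its treewidth is at least 1. Combining the bounds, tw(G) = 1.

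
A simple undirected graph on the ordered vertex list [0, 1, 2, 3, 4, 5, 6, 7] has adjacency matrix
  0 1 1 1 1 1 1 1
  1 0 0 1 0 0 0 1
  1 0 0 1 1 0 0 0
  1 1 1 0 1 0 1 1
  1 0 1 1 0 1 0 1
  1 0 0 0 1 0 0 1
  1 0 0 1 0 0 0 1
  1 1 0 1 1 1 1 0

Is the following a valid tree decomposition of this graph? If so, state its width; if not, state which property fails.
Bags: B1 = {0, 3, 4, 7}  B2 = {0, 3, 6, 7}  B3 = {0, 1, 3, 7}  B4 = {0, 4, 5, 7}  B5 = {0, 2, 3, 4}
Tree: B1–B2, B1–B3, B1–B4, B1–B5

Every vertex of G appears in some bag (union = {0, 1, 2, 3, 4, 5, 6, 7}); every edge is covered by a bag; and for each vertex v the set of bags containing v is connected in the bag tree. The decomposition is therefore valid. The largest bag has 4 vertices, so the width is 3.

Yes; width 3.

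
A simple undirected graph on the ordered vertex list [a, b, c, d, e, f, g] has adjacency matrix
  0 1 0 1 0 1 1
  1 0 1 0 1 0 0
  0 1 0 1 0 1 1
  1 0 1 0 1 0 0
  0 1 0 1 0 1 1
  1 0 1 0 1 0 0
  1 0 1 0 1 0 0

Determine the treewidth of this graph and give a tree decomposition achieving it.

The largest bag has 4 vertices, giving width 3; this decomposition certifies tw(G) ≤ 3. For the lower bound: the 4 vertex sets {a,f}, {d,e}, {c}, {g} are disjoint, each induces a connected subgraph, and every pair is joined by at least one edge of G. Contracting each set to a single vertex therefore yields K_{4} as a minor, and since treewidth is minor-monotone, tw(G) ≥ tw(K_{4}) = 3. Therefore the treewidth is 3.

Treewidth 3.
Bags: B1 = {a, c, e, f}  B2 = {a, c, d, e}  B3 = {a, c, e, g}  B4 = {a, b, c, e}
Tree: B1–B2, B2–B3, B3–B4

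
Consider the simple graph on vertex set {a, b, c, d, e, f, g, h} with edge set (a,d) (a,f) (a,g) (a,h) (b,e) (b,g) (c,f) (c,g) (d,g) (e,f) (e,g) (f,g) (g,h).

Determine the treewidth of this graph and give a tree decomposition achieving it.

Every bag has size at most 3, so the width is 3 − 1 = 2 and tw(G) ≤ 2. For the lower bound, the 3 vertices {a, d, g} are pairwise adjacent, and any tree decomposition puts a clique entirely inside one bag — forcing width ≥ 2. Hence tw(G) = 2 exactly.

Treewidth 2.
One such decomposition:
Bags: B1 = {c, f, g}  B2 = {a, f, g}  B3 = {a, g, h}  B4 = {e, f, g}  B5 = {a, d, g}  B6 = {b, e, g}
Tree: B1–B2, B2–B3, B2–B4, B2–B5, B4–B6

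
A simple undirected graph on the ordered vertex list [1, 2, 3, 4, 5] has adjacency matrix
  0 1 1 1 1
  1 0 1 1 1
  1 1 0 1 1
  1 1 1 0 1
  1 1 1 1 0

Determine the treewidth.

4

A width-4 tree decomposition is:
Bags: B1 = {1, 2, 3, 4, 5}
Tree: (single bag)
With just one bag of size 5, the width is 5 − 1 = 4, so tw(G) ≤ 4. Conversely, {1, 2, 3, 4, 5} is a clique of size 5, and the vertices of any clique must share a bag in every tree decomposition; so some bag has ≥ 5 vertices and tw(G) ≥ 4. The upper and lower bounds meet at 4, so that is the treewidth.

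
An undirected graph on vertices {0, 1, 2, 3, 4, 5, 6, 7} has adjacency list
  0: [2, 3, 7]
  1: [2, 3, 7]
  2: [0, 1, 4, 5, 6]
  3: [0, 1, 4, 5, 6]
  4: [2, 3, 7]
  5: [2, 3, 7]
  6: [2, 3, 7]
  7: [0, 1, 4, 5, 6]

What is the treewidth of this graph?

3

A width-3 tree decomposition is:
Bags: B1 = {1, 2, 3, 7}  B2 = {0, 2, 3, 7}  B3 = {2, 3, 6, 7}  B4 = {2, 3, 5, 7}  B5 = {2, 3, 4, 7}
Tree: B1–B2, B2–B3, B3–B4, B4–B5
Each bag holds 4 vertices, so the decomposition has width 3, which upper-bounds the treewidth. For the lower bound: the 4 vertex sets {1,3}, {0,7}, {2}, {6} are disjoint, each induces a connected subgraph, and every pair is joined by at least one edge of G. Contracting each set to a single vertex therefore yields K_{4} as a minor, and since treewidth is minor-monotone, tw(G) ≥ tw(K_{4}) = 3. Therefore the treewidth is 3.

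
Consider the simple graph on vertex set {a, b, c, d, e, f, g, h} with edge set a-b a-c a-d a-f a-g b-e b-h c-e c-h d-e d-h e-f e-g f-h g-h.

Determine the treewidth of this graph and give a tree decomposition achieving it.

The largest bag has 4 vertices, giving width 3; this decomposition certifies tw(G) ≤ 3. For the lower bound: the 4 vertex sets {f,h}, {a,d}, {e}, {b} are disjoint, each induces a connected subgraph, and every pair is joined by at least one edge of G. Contracting each set to a single vertex therefore yields K_{4} as a minor, and since treewidth is minor-monotone, tw(G) ≥ tw(K_{4}) = 3. Hence tw(G) = 3 exactly.

Treewidth 3.
One such decomposition:
Bags: B1 = {a, e, f, h}  B2 = {a, d, e, h}  B3 = {a, b, e, h}  B4 = {a, e, g, h}  B5 = {a, c, e, h}
Tree: B1–B2, B2–B3, B3–B4, B4–B5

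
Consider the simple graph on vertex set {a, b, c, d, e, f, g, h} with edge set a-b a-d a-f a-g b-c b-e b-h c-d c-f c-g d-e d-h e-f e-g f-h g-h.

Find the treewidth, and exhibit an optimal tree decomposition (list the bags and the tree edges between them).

Treewidth 4.
One optimal decomposition is:
Bags: B1 = {b, c, d, f, g}  B2 = {b, d, e, f, g}  B3 = {a, b, d, f, g}  B4 = {b, d, f, g, h}
Tree: B1–B2, B2–B3, B3–B4

Each bag holds 5 vertices, so the decomposition has width 4, which upper-bounds the treewidth. For the lower bound: the 5 vertex sets {c,d}, {b,e}, {a,f}, {g}, {h} are disjoint, each induces a connected subgraph, and every pair is joined by at least one edge of G. Contracting each set to a single vertex therefore yields K_{5} as a minor, and since treewidth is minor-monotone, tw(G) ≥ tw(K_{5}) = 4. Hence tw(G) = 4 exactly.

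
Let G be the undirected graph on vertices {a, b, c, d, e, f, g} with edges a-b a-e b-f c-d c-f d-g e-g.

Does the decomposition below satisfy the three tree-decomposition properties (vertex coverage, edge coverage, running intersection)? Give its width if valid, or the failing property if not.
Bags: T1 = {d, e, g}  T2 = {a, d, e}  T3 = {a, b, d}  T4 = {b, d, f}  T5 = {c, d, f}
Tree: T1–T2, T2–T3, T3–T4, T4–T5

Yes; width 2.

Vertex coverage: the bags together contain {a, b, c, d, e, f, g}, the full vertex set. Edge coverage: each edge of G has both endpoints in at least one bag. Running intersection: for every vertex, the bags containing it form a connected subtree. All three properties hold, so this is a valid tree decomposition of width max|bag| − 1 = 2, and hence tw(G) ≤ 2.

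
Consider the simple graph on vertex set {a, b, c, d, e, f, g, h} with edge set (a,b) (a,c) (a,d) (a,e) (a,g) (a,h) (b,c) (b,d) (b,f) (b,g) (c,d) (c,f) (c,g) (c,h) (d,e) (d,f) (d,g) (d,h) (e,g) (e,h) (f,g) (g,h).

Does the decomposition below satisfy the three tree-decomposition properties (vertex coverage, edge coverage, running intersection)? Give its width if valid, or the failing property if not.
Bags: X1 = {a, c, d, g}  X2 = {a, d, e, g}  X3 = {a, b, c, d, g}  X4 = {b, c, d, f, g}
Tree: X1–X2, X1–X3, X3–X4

A tree decomposition must satisfy three properties: every vertex lies in some bag; for every edge, both endpoints lie together in some bag; and for every vertex, the bags containing it form a connected subtree. Here vertex h appears in no bag, so the decomposition is invalid.

No — vertex h appears in no bag.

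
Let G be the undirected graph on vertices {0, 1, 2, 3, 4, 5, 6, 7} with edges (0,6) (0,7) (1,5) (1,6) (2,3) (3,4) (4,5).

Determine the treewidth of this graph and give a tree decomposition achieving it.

The largest bag has 2 vertices, giving width 1; this decomposition certifies tw(G) ≤ 1. Since G has at least one edge (e.g. 7–0), it is not an edgeless graph, so tw(G) ≥ 1. Hence tw(G) = 1 exactly.

Treewidth 1.
Bags: B1 = {0, 7}  B2 = {0, 6}  B3 = {1, 6}  B4 = {1, 5}  B5 = {4, 5}  B6 = {3, 4}  B7 = {2, 3}
Tree: B1–B2, B2–B3, B3–B4, B4–B5, B5–B6, B6–B7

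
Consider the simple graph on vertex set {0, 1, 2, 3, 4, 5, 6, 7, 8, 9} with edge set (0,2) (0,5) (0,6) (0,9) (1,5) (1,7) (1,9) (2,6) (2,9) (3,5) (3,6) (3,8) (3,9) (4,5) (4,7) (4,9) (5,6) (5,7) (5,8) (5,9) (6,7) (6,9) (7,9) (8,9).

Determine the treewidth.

A width-3 tree decomposition is:
Bags: B1 = {3, 5, 6, 9}  B2 = {0, 5, 6, 9}  B3 = {3, 5, 8, 9}  B4 = {0, 2, 6, 9}  B5 = {5, 6, 7, 9}  B6 = {1, 5, 7, 9}  B7 = {4, 5, 7, 9}
Tree: B1–B2, B1–B3, B2–B4, B2–B5, B5–B6, B6–B7
Every bag has size at most 4, so the width is 4 − 1 = 3 and tw(G) ≤ 3. Conversely, {0, 2, 6, 9} is a clique of size 4, and the vertices of any clique must share a bag in every tree decomposition; so some bag has ≥ 4 vertices and tw(G) ≥ 3. Hence tw(G) = 3 exactly.

3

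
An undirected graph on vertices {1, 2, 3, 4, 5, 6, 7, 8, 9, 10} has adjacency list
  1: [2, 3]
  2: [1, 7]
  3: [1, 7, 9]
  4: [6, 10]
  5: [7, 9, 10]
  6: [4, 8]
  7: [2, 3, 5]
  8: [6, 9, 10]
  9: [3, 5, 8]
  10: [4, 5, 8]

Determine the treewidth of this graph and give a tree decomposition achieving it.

The largest bag has 3 vertices, giving width 2; this decomposition certifies tw(G) ≤ 2. For the lower bound, G contains the cycle 4–6–8–10–4, so G is not a forest; only forests have treewidth ≤ 1, hence tw(G) ≥ 2. The upper and lower bounds meet at 2, so that is the treewidth.

Treewidth 2.
Bags: B1 = {4, 6, 10}  B2 = {6, 8, 10}  B3 = {5, 8, 10}  B4 = {5, 8, 9}  B5 = {5, 7, 9}  B6 = {3, 7, 9}  B7 = {2, 3, 7}  B8 = {1, 2, 3}
Tree: B1–B2, B2–B3, B3–B4, B4–B5, B5–B6, B6–B7, B7–B8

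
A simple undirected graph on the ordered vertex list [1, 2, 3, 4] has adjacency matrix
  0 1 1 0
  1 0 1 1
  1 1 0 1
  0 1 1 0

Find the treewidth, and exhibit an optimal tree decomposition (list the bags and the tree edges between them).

Every bag has size at most 3, so the width is 3 − 1 = 2 and tw(G) ≤ 2. For the lower bound, the 3 vertices {1, 2, 3} are pairwise adjacent, and any tree decomposition puts a clique entirely inside one bag — forcing width ≥ 2. The upper and lower bounds meet at 2, so that is the treewidth.

Treewidth 2.
One such decomposition:
Bags: B1 = {1, 2, 3}  B2 = {2, 3, 4}
Tree: B1–B2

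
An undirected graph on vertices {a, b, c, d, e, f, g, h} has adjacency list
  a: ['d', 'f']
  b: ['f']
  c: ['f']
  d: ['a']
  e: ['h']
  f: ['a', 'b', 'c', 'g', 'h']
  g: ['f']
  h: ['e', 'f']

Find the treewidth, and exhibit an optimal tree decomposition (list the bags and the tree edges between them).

The largest bag has 2 vertices, giving width 1; this decomposition certifies tw(G) ≤ 1. Since G has at least one edge (e.g. a–d), it is not an edgeless graph, so tw(G) ≥ 1. Combining the bounds, tw(G) = 1.

Treewidth 1.
One optimal decomposition is:
Bags: B1 = {a, d}  B2 = {a, f}  B3 = {c, f}  B4 = {f, g}  B5 = {f, h}  B6 = {e, h}  B7 = {b, f}
Tree: B1–B2, B2–B3, B2–B4, B2–B5, B5–B6, B5–B7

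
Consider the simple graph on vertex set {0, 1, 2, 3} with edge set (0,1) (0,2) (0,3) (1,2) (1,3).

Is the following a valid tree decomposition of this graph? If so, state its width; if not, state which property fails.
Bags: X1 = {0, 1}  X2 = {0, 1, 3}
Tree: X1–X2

A tree decomposition must satisfy three properties: every vertex lies in some bag; for every edge, both endpoints lie together in some bag; and for every vertex, the bags containing it form a connected subtree. Here vertex 2 appears in no bag, so the decomposition is invalid.

No — vertex 2 appears in no bag.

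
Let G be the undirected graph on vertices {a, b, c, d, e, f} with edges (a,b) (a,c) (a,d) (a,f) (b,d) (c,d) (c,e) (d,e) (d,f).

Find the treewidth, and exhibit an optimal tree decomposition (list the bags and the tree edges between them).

The largest bag has 3 vertices, giving width 2; this decomposition certifies tw(G) ≤ 2. For the lower bound, the 3 vertices {c, d, e} are pairwise adjacent, and any tree decomposition puts a clique entirely inside one bag — forcing width ≥ 2. Hence tw(G) = 2 exactly.

Treewidth 2.
One optimal decomposition is:
Bags: B1 = {a, c, d}  B2 = {c, d, e}  B3 = {a, b, d}  B4 = {a, d, f}
Tree: B1–B2, B1–B3, B1–B4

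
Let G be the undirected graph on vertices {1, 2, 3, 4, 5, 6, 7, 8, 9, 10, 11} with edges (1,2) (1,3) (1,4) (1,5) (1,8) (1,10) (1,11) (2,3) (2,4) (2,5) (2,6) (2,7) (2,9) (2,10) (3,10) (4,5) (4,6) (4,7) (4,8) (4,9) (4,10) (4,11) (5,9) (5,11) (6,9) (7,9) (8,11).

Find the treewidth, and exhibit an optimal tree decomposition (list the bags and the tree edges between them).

Each bag holds 4 vertices, so the decomposition has width 3, which upper-bounds the treewidth. On the other hand G contains the 4-clique {1, 2, 3, 10}. A clique must lie in a single bag of any decomposition, so no decomposition can have width below 3. Combining the bounds, tw(G) = 3.

Treewidth 3.
One such decomposition:
Bags: B1 = {1, 2, 4, 5}  B2 = {1, 4, 5, 11}  B3 = {1, 2, 4, 10}  B4 = {2, 4, 5, 9}  B5 = {1, 4, 8, 11}  B6 = {2, 4, 6, 9}  B7 = {2, 4, 7, 9}  B8 = {1, 2, 3, 10}
Tree: B1–B2, B1–B3, B1–B4, B2–B5, B4–B6, B4–B7, B3–B8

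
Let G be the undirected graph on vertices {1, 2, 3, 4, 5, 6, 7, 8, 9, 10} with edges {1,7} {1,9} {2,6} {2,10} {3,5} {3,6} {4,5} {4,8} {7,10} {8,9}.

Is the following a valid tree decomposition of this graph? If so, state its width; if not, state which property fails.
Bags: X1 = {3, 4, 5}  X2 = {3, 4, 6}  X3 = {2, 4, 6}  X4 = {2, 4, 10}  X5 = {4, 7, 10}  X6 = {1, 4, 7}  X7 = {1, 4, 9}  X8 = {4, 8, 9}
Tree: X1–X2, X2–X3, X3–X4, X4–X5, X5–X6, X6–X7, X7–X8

Yes; width 2.

Vertex coverage: the bags together contain {1, 2, 3, 4, 5, 6, 7, 8, 9, 10}, the full vertex set. Edge coverage: each edge of G has both endpoints in at least one bag. Running intersection: for every vertex, the bags containing it form a connected subtree. All three properties hold, so this is a valid tree decomposition of width max|bag| − 1 = 2, and hence tw(G) ≤ 2.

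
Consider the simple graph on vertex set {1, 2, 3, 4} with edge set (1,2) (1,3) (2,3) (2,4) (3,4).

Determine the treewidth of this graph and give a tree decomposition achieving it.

Treewidth 2.
One optimal decomposition is:
Bags: B1 = {2, 3, 4}  B2 = {1, 2, 3}
Tree: B1–B2

The largest bag has 3 vertices, giving width 2; this decomposition certifies tw(G) ≤ 2. For the lower bound, the 3 vertices {1, 2, 3} are pairwise adjacent, and any tree decomposition puts a clique entirely inside one bag — forcing width ≥ 2. Hence tw(G) = 2 exactly.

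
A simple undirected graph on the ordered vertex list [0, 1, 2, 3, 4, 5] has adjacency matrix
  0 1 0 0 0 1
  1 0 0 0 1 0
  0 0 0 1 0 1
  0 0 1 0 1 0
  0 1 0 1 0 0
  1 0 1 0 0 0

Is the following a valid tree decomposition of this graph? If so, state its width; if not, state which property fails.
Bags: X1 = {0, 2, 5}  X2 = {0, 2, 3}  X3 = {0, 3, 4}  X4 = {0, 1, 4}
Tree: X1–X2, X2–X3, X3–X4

Vertex coverage: the bags together contain {0, 1, 2, 3, 4, 5}, the full vertex set. Edge coverage: each edge of G has both endpoints in at least one bag. Running intersection: for every vertex, the bags containing it form a connected subtree. All three properties hold, so this is a valid tree decomposition of width max|bag| − 1 = 2, and hence tw(G) ≤ 2.

Yes; width 2.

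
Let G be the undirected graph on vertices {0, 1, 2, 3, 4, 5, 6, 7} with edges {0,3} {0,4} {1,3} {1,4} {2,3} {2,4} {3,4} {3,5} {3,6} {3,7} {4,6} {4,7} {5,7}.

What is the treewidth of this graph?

A width-2 tree decomposition is:
Bags: B1 = {3, 4, 7}  B2 = {3, 5, 7}  B3 = {0, 3, 4}  B4 = {2, 3, 4}  B5 = {1, 3, 4}  B6 = {3, 4, 6}
Tree: B1–B2, B1–B3, B1–B4, B1–B5, B4–B6
Every bag has size at most 3, so the width is 3 − 1 = 2 and tw(G) ≤ 2. For the lower bound, the 3 vertices {0, 3, 4} are pairwise adjacent, and any tree decomposition puts a clique entirely inside one bag — forcing width ≥ 2. The upper and lower bounds meet at 2, so that is the treewidth.

2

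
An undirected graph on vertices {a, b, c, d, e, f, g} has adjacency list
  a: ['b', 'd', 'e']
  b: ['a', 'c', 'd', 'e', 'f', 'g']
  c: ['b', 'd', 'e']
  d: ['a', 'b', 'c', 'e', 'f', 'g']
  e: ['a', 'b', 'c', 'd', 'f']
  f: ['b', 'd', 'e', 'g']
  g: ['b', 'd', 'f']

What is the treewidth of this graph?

A width-3 tree decomposition is:
Bags: B1 = {b, d, f, g}  B2 = {b, d, e, f}  B3 = {b, c, d, e}  B4 = {a, b, d, e}
Tree: B1–B2, B2–B3, B3–B4
The largest bag has 4 vertices, giving width 3; this decomposition certifies tw(G) ≤ 3. On the other hand G contains the 4-clique {b, d, f, g}. A clique must lie in a single bag of any decomposition, so no decomposition can have width below 3. Hence tw(G) = 3 exactly.

3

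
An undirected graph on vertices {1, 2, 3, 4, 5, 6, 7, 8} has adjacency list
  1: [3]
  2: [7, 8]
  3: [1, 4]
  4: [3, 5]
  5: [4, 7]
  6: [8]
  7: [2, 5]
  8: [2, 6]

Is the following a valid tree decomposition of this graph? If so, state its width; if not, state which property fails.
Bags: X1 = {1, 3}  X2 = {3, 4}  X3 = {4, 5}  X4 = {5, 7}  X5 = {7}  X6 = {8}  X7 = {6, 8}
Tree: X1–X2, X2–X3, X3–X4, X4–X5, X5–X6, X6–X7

A tree decomposition must satisfy three properties: every vertex lies in some bag; for every edge, both endpoints lie together in some bag; and for every vertex, the bags containing it form a connected subtree. Here vertex 2 appears in no bag, so the decomposition is invalid.

No — vertex 2 appears in no bag.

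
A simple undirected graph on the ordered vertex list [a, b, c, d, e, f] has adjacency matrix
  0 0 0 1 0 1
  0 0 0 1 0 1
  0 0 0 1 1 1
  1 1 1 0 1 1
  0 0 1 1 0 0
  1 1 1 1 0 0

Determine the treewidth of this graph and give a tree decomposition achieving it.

Treewidth 2.
One optimal decomposition is:
Bags: B1 = {c, d, f}  B2 = {a, d, f}  B3 = {b, d, f}  B4 = {c, d, e}
Tree: B1–B2, B1–B3, B1–B4

The largest bag has 3 vertices, giving width 2; this decomposition certifies tw(G) ≤ 2. On the other hand G contains the 3-clique {c, d, e}. A clique must lie in a single bag of any decomposition, so no decomposition can have width below 2. Hence tw(G) = 2 exactly.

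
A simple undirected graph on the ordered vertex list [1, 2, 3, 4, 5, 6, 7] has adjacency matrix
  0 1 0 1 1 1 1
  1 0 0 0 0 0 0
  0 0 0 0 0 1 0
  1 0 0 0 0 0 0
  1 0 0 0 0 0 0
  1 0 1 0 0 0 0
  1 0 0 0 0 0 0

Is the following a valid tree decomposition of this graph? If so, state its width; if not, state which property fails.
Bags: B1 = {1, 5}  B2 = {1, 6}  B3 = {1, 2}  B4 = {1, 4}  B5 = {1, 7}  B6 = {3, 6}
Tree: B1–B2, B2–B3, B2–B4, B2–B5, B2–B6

Vertex coverage: the bags together contain {1, 2, 3, 4, 5, 6, 7}, the full vertex set. Edge coverage: each edge of G has both endpoints in at least one bag. Running intersection: for every vertex, the bags containing it form a connected subtree. All three properties hold, so this is a valid tree decomposition of width max|bag| − 1 = 1, and hence tw(G) ≤ 1.

Yes; width 1.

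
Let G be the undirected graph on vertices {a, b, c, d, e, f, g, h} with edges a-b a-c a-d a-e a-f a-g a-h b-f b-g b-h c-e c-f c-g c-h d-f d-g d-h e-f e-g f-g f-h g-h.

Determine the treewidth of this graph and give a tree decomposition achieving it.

Treewidth 4.
One optimal decomposition is:
Bags: B1 = {a, d, f, g, h}  B2 = {a, c, f, g, h}  B3 = {a, b, f, g, h}  B4 = {a, c, e, f, g}
Tree: B1–B2, B2–B3, B2–B4

Each bag holds 5 vertices, so the decomposition has width 4, which upper-bounds the treewidth. Conversely, {a, c, e, f, g} is a clique of size 5, and the vertices of any clique must share a bag in every tree decomposition; so some bag has ≥ 5 vertices and tw(G) ≥ 4. Combining the bounds, tw(G) = 4.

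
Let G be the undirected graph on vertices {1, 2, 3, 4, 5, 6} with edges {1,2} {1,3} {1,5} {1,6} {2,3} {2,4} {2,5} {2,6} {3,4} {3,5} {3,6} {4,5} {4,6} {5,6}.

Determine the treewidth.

A width-4 tree decomposition is:
Bags: B1 = {1, 2, 3, 5, 6}  B2 = {2, 3, 4, 5, 6}
Tree: B1–B2
The largest bag has 5 vertices, giving width 4; this decomposition certifies tw(G) ≤ 4. Conversely, {1, 2, 3, 5, 6} is a clique of size 5, and the vertices of any clique must share a bag in every tree decomposition; so some bag has ≥ 5 vertices and tw(G) ≥ 4. Combining the bounds, tw(G) = 4.

4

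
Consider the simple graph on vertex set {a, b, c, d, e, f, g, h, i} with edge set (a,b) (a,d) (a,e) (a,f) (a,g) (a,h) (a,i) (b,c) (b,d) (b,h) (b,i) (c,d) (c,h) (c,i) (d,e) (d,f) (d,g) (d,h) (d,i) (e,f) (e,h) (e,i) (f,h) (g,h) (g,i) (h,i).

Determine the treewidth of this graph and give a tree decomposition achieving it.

Treewidth 4.
One such decomposition:
Bags: B1 = {a, b, d, h, i}  B2 = {a, d, g, h, i}  B3 = {a, d, e, h, i}  B4 = {b, c, d, h, i}  B5 = {a, d, e, f, h}
Tree: B1–B2, B1–B3, B1–B4, B3–B5

The largest bag has 5 vertices, giving width 4; this decomposition certifies tw(G) ≤ 4. Conversely, {a, d, e, f, h} is a clique of size 5, and the vertices of any clique must share a bag in every tree decomposition; so some bag has ≥ 5 vertices and tw(G) ≥ 4. Hence tw(G) = 4 exactly.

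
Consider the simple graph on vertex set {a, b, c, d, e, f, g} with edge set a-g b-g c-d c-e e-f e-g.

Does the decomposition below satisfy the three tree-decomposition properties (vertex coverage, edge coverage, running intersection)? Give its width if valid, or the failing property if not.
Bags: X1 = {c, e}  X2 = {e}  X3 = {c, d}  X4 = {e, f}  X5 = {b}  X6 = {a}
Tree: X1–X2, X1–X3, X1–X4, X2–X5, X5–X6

A tree decomposition must satisfy three properties: every vertex lies in some bag; for every edge, both endpoints lie together in some bag; and for every vertex, the bags containing it form a connected subtree. Here vertex g appears in no bag, so the decomposition is invalid.

No — vertex g appears in no bag.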